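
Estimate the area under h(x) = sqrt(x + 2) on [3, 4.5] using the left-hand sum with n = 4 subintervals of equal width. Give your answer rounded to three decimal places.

3.535

Δx = (4.5 − 3)/4 = 0.375.
Left endpoints: 3, 3.375, 3.75, 4.125.
h(3) ≈ 2.236, h(3.375) ≈ 2.318, h(3.75) ≈ 2.398, h(4.125) ≈ 2.475.
Sum = Δx · [h(3) + h(3.375) + h(3.75) + h(4.125)].
Sum ≈ 3.535.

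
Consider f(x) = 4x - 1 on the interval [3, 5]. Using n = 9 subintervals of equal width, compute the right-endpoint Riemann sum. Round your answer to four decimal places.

Δx = (5 − 3)/9 = 2/9.
Right endpoints: 29/9, 31/9, 11/3, 35/9, 37/9, 13/3, 41/9, 43/9, 5.
f(29/9) = 107/9, f(31/9) = 115/9, f(11/3) = 41/3, f(35/9) = 131/9, f(37/9) = 139/9, f(13/3) = 49/3, f(41/9) = 155/9, f(43/9) = 163/9, f(5) = 19.
Sum = Δx · [f(29/9) + f(31/9) + f(11/3) + ...].
Sum ≈ 30.8889.

30.8889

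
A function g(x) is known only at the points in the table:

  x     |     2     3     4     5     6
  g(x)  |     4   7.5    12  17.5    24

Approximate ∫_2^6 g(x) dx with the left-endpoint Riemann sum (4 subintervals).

41

Δx = 1.
Sum = 1·[4 + 7.5 + 12 + 17.5] = 41.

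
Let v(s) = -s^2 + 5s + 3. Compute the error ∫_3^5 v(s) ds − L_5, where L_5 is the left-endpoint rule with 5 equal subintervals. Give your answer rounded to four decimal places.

Exact integral: ∫_3^5 v(s) ds ≈ 13.333333.
L_5 = 14.48.
Error ≈ 13.333333 − 14.48 ≈ -1.1467.

-1.1467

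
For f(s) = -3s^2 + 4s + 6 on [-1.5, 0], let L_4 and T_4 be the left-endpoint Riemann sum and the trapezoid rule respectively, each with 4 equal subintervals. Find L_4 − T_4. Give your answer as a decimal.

L_4 = -1.37109375.
T_4 = 1.01953125.
L_4 − T_4 = -2.390625.

-2.390625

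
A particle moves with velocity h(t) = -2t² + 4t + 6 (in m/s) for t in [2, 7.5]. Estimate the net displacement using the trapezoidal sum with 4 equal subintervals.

-141.8828125

Δt = (7.5 − 2)/4 = 1.375.
h(2) = 6, h(3.375) = -3.28125, h(4.75) = -20.125, h(6.125) = -44.53125, h(7.5) = -76.5.
T_4 = (Δt/2)·[h(t_0) + 2h(t_1) + 2h(t_2) + 2h(t_3) + h(t_4)].
Sum = -141.8828125.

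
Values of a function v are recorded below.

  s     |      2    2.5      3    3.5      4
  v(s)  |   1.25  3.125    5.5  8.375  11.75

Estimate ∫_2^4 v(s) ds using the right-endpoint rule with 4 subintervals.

14.375

Δs = 0.5.
Sum = 0.5·[3.125 + 5.5 + 8.375 + 11.75] = 14.375.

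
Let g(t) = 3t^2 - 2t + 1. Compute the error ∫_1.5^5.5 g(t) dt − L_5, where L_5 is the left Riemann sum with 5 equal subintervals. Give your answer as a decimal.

29.12

Exact integral: ∫_1.5^5.5 g(t) dt = 139.
L_5 = 109.88.
Error = 139 − 109.88 = 29.12.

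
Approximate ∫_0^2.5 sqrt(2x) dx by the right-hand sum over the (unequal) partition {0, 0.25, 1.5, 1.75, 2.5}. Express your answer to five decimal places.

4.48660

Subinterval widths: 0.25, 1.25, 0.25, 0.75.
Right endpoints: 0.25, 1.5, 1.75, 2.5.
f(0.25) ≈ 0.70711, f(1.5) ≈ 1.73205, f(1.75) ≈ 1.87083, f(2.5) ≈ 2.23607.
Sum = Σ Δx_i · f(x_i).
Sum ≈ 4.48660.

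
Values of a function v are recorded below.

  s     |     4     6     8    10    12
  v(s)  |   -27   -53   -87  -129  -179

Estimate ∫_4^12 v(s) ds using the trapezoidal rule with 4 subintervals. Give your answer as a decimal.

Δs = 2.
T_4 = (2/2)·[(-27) + 2·(-53) + 2·(-87) + 2·(-129) + (-179)] = -744.

-744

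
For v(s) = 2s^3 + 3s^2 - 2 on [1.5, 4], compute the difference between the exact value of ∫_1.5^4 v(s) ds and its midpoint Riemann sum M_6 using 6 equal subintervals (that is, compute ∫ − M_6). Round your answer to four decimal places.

Exact integral: ∫_1.5^4 v(s) ds = 181.09375.
M_6 ≈ 180.388455.
Error ≈ 181.09375 − 180.388455 ≈ 0.7053.

0.7053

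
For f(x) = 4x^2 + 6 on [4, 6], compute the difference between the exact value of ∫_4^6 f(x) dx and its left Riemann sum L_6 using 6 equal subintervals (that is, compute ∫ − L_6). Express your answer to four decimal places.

13.1852

Exact integral: ∫_4^6 f(x) dx ≈ 214.666667.
L_6 ≈ 201.481481.
Error ≈ 214.666667 − 201.481481 ≈ 13.1852.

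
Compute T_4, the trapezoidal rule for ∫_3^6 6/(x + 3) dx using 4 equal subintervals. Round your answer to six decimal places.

Δx = (6 − 3)/4 = 0.75.
f(3) = 1, f(3.75) = 8/9, f(4.5) = 0.8, f(5.25) = 8/11, f(6) = 2/3.
T_4 = (Δx/2)·[f(x_0) + 2f(x_1) + 2f(x_2) + 2f(x_3) + f(x_4)].
Sum ≈ 2.437121.

2.437121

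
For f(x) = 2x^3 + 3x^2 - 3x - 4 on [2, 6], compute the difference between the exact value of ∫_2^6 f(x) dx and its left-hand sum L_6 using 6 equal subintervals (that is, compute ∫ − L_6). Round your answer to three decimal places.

158.667

Exact integral: ∫_2^6 f(x) dx = 784.
L_6 ≈ 625.33333.
Error ≈ 784 − 625.33333 ≈ 158.667.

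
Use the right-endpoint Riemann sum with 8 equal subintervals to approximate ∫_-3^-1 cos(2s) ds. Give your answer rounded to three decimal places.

-0.754

Δs = (-1 − (-3))/8 = 0.25.
Right endpoints: -2.75, -2.5, -2.25, -2, -1.75, -1.5, -1.25, -1.
f(-2.75) ≈ 0.709, f(-2.5) ≈ 0.284, f(-2.25) ≈ -0.211, f(-2) ≈ -0.654, f(-1.75) ≈ -0.936, f(-1.5) ≈ -0.990, f(-1.25) ≈ -0.801, f(-1) ≈ -0.416.
Sum = Δs · [f(-2.75) + f(-2.5) + f(-2.25) + ...].
Sum ≈ -0.754.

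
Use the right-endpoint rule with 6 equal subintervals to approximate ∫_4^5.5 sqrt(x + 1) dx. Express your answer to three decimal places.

Δx = (5.5 − 4)/6 = 0.25.
Right endpoints: 4.25, 4.5, 4.75, 5, 5.25, 5.5.
f(4.25) ≈ 2.291, f(4.5) ≈ 2.345, f(4.75) ≈ 2.398, f(5) ≈ 2.449, f(5.25) ≈ 2.500, f(5.5) ≈ 2.550.
Sum = Δx · [f(4.25) + f(4.5) + f(4.75) + ...].
Sum ≈ 3.633.

3.633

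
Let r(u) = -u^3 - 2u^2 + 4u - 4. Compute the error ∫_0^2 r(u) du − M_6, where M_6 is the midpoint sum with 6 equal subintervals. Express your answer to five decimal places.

Exact integral: ∫_0^2 r(u) du ≈ -9.3333333.
M_6 ≈ -9.2407407.
Error ≈ -9.3333333 − (-9.2407407) ≈ -0.09259.

-0.09259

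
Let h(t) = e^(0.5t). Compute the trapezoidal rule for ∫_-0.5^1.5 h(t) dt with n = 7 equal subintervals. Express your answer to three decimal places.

Δt = (1.5 − (-0.5))/7 = 2/7.
h(-0.5) ≈ 0.779, h(-3/14) ≈ 0.898, h(1/14) ≈ 1.036, h(5/14) ≈ 1.196, h(9/14) ≈ 1.379, h(13/14) ≈ 1.591, h(17/14) ≈ 1.835, h(1.5) ≈ 2.117.
T_7 = (Δt/2)·[h(t_0) + 2h(t_1) + ... + 2h(t_{6}) + h(t_7)].
Sum ≈ 2.681.

2.681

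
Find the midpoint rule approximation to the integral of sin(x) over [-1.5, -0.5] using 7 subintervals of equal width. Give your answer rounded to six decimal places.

Δx = (-0.5 − (-1.5))/7 = 1/7.
Midpoints: -10/7, -9/7, -8/7, -1, -6/7, -5/7, -4/7.
f(-10/7) ≈ -0.989903, f(-9/7) ≈ -0.959639, f(-8/7) ≈ -0.909823, f(-1) ≈ -0.841471, f(-6/7) ≈ -0.755975, f(-5/7) ≈ -0.655078, f(-4/7) ≈ -0.540834.
Sum = Δx · [f(-10/7) + f(-9/7) + f(-8/7) + ...].
Sum ≈ -0.807532.

-0.807532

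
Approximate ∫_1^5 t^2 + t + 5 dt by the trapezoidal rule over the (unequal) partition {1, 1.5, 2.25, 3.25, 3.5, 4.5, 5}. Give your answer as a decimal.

Subinterval widths: 0.5, 0.75, 1, 0.25, 1, 0.5.
f(1) = 7, f(1.5) = 8.75, f(2.25) = 12.3125, f(3.25) = 18.8125, f(3.5) = 20.75, f(4.5) = 29.75, f(5) = 35.
On each subinterval the trapezoid contributes (Δt_i/2)·[f(t_{i-1}) + f(t_i)].
Sum = 73.78125.

73.78125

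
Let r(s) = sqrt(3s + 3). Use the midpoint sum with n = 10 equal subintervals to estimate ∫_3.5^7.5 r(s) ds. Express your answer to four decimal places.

17.5933

Δs = (7.5 − 3.5)/10 = 0.4.
Midpoints: 3.7, 4.1, 4.5, 4.9, 5.3, 5.7, 6.1, 6.5, 6.9, 7.3.
r(3.7) ≈ 3.7550, r(4.1) ≈ 3.9115, r(4.5) ≈ 4.0620, r(4.9) ≈ 4.2071, r(5.3) ≈ 4.3474, r(5.7) ≈ 4.4833, r(6.1) ≈ 4.6152, r(6.5) ≈ 4.7434, r(6.9) ≈ 4.8683, r(7.3) ≈ 4.9900.
Sum = Δs · [r(3.7) + r(4.1) + r(4.5) + ...].
Sum ≈ 17.5933.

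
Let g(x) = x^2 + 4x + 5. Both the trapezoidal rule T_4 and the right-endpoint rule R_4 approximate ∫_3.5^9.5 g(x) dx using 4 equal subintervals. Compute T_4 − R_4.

T_4 = 459.75.
R_4 = 536.25.
T_4 − R_4 = -76.5.

-76.5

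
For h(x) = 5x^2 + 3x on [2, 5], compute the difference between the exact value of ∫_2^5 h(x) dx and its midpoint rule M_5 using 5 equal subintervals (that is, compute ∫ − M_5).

0.45

Exact integral: ∫_2^5 h(x) dx = 226.5.
M_5 = 226.05.
Error = 226.5 − 226.05 = 0.45.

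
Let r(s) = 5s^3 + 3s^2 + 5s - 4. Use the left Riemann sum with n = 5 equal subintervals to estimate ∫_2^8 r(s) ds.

Δs = (8 − 2)/5 = 1.2.
Left endpoints: 2, 3.2, 4.4, 5.6, 6.8.
r(2) = 58, r(3.2) = 206.56, r(4.4) = 502, r(5.6) = 996.16, r(6.8) = 1740.88.
Sum = Δs · [r(2) + r(3.2) + r(4.4) + r(5.6) + r(6.8)].
Sum = 4204.32.

4204.32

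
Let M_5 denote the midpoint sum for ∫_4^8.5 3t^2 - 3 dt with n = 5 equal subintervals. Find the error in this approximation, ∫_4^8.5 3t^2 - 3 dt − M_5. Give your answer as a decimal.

Exact integral: ∫_4^8.5 f(t) dt = 536.625.
M_5 = 535.71375.
Error = 536.625 − 535.71375 = 0.91125.

0.91125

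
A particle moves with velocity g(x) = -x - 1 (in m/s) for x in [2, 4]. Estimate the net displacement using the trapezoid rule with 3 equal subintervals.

Δx = (4 − 2)/3 = 2/3.
g(2) = -3, g(8/3) = -11/3, g(10/3) = -13/3, g(4) = -5.
T_3 = (Δx/2)·[g(x_0) + 2g(x_1) + 2g(x_2) + g(x_3)].
Sum = -8.

-8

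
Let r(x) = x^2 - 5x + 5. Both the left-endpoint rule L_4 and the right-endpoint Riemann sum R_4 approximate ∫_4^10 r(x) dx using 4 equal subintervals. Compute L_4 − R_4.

-81

L_4 = 93.75.
R_4 = 174.75.
L_4 − R_4 = -81.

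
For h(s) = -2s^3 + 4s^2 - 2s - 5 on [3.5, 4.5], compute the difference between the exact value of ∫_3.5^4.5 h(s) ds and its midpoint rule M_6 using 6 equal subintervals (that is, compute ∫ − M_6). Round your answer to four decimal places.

-0.0463

Exact integral: ∫_3.5^4.5 h(s) ds ≈ -78.666667.
M_6 ≈ -78.620370.
Error ≈ -78.666667 − (-78.620370) ≈ -0.0463.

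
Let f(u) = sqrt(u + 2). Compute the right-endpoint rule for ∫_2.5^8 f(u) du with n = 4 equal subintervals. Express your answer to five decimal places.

Δu = (8 − 2.5)/4 = 1.375.
Right endpoints: 3.875, 5.25, 6.625, 8.
f(3.875) ≈ 2.42384, f(5.25) ≈ 2.69258, f(6.625) ≈ 2.93684, f(8) ≈ 3.16228.
Sum = Δu · [f(3.875) + f(5.25) + f(6.625) + f(8)].
Sum ≈ 15.42136.

15.42136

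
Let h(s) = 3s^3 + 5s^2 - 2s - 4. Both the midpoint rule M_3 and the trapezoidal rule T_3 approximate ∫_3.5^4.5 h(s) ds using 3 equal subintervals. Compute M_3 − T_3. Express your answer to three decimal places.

M_3 ≈ 263.03704.
T_3 ≈ 264.17593.
M_3 − T_3 ≈ -1.139.

-1.139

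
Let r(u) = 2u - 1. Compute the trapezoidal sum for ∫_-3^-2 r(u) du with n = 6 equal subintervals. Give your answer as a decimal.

-6

Δu = (-2 − (-3))/6 = 1/6.
r(-3) = -7, r(-17/6) = -20/3, r(-8/3) = -19/3, r(-2.5) = -6, r(-7/3) = -17/3, r(-13/6) = -16/3, r(-2) = -5.
T_6 = (Δu/2)·[r(u_0) + 2r(u_1) + ... + 2r(u_{5}) + r(u_6)].
Sum = -6.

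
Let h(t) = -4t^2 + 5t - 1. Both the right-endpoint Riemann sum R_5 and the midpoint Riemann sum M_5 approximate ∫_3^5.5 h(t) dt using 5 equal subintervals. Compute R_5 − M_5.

R_5 = -153.75.
M_5 = -135.
R_5 − M_5 = -18.75.

-18.75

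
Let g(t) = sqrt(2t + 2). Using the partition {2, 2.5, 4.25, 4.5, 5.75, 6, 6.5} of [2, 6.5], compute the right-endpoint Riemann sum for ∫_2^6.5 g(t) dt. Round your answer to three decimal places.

15.287

Subinterval widths: 0.5, 1.75, 0.25, 1.25, 0.25, 0.5.
Right endpoints: 2.5, 4.25, 4.5, 5.75, 6, 6.5.
g(2.5) ≈ 2.646, g(4.25) ≈ 3.240, g(4.5) ≈ 3.317, g(5.75) ≈ 3.674, g(6) ≈ 3.742, g(6.5) ≈ 3.873.
Sum = Σ Δt_i · g(t_i).
Sum ≈ 15.287.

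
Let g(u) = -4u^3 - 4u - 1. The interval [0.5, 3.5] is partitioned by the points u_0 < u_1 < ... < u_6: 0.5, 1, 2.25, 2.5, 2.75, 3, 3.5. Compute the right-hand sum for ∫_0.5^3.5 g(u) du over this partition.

Subinterval widths: 0.5, 1.25, 0.25, 0.25, 0.25, 0.5.
Right endpoints: 1, 2.25, 2.5, 2.75, 3, 3.5.
g(1) = -9, g(2.25) = -55.5625, g(2.5) = -73.5, g(2.75) = -95.1875, g(3) = -121, g(3.5) = -186.5.
Sum = Σ Δu_i · g(u_i).
Sum = -239.625.

-239.625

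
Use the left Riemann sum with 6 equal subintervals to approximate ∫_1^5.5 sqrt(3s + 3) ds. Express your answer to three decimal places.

15.119

Δs = (5.5 − 1)/6 = 0.75.
Left endpoints: 1, 1.75, 2.5, 3.25, 4, 4.75.
f(1) ≈ 2.449, f(1.75) ≈ 2.872, f(2.5) ≈ 3.240, f(3.25) ≈ 3.571, f(4) ≈ 3.873, f(4.75) ≈ 4.153.
Sum = Δs · [f(1) + f(1.75) + f(2.5) + ...].
Sum ≈ 15.119.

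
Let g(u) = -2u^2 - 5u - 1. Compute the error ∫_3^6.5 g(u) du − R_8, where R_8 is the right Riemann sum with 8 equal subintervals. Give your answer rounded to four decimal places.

Exact integral: ∫_3^6.5 g(u) du ≈ -251.708333.
R_8 ≈ -270.306641.
Error ≈ -251.708333 − (-270.306641) ≈ 18.5983.

18.5983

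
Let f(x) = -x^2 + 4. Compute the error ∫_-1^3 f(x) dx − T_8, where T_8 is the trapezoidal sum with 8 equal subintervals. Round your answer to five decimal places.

Exact integral: ∫_-1^3 f(x) dx ≈ 6.6666667.
T_8 = 6.5.
Error ≈ 6.6666667 − 6.5 ≈ 0.16667.

0.16667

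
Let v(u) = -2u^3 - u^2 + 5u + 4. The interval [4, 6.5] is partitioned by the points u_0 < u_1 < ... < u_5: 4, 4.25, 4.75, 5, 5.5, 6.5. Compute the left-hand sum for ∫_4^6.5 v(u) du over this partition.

Subinterval widths: 0.25, 0.5, 0.25, 0.5, 1.
Left endpoints: 4, 4.25, 4.75, 5, 5.5.
v(4) = -120, v(4.25) = -146.34375, v(4.75) = -209.15625, v(5) = -246, v(5.5) = -331.5.
Sum = Σ Δu_i · v(u_i).
Sum = -609.9609375.

-609.9609375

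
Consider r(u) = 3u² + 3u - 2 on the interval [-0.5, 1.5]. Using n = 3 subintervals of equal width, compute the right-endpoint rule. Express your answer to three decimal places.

6.944

Δu = (1.5 − (-0.5))/3 = 2/3.
Right endpoints: 1/6, 5/6, 1.5.
r(1/6) = -17/12, r(5/6) = 31/12, r(1.5) = 9.25.
Sum = Δu · [r(1/6) + r(5/6) + r(1.5)].
Sum ≈ 6.944.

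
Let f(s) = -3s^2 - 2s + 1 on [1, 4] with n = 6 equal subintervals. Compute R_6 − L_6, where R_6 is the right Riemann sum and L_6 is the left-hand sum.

R_6 = -88.125.
L_6 = -62.625.
R_6 − L_6 = -25.5.

-25.5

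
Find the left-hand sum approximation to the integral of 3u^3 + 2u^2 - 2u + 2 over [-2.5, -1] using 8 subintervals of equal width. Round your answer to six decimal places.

Δu = (-1 − (-2.5))/8 = 0.1875.
Left endpoints: -2.5, -2.3125, -2.125, -1.9375, -1.75, -1.5625, -1.375, -1.1875.
f(-2.5) = -27.375, f(-2.3125) = -81015/4096, f(-2.125) = -6915/512, f(-1.9375) = -34557/4096, f(-1.75) = -4.453125, f(-1.5625) = -5883/4096, f(-1.375) = 375/512, f(-1.1875) = 8895/4096.
Sum = Δu · [f(-2.5) + f(-2.3125) + f(-2.125) + ...].
Sum ≈ -13.515381.

-13.515381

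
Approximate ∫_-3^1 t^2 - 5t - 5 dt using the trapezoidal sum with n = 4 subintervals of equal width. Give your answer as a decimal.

Δt = (1 − (-3))/4 = 1.
f(-3) = 19, f(-2) = 9, f(-1) = 1, f(0) = -5, f(1) = -9.
T_4 = (Δt/2)·[f(t_0) + 2f(t_1) + 2f(t_2) + 2f(t_3) + f(t_4)].
Sum = 10.

10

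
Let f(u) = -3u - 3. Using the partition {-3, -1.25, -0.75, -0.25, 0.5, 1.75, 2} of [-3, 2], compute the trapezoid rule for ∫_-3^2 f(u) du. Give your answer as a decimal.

-7.5

Subinterval widths: 1.75, 0.5, 0.5, 0.75, 1.25, 0.25.
f(-3) = 6, f(-1.25) = 0.75, f(-0.75) = -0.75, f(-0.25) = -2.25, f(0.5) = -4.5, f(1.75) = -8.25, f(2) = -9.
On each subinterval the trapezoid contributes (Δu_i/2)·[f(u_{i-1}) + f(u_i)].
Sum = -7.5.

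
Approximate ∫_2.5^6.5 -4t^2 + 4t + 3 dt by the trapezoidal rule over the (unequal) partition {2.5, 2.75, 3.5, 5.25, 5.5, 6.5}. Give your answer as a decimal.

-265.875

Subinterval widths: 0.25, 0.75, 1.75, 0.25, 1.
f(2.5) = -12, f(2.75) = -16.25, f(3.5) = -32, f(5.25) = -86.25, f(5.5) = -96, f(6.5) = -140.
On each subinterval the trapezoid contributes (Δt_i/2)·[f(t_{i-1}) + f(t_i)].
Sum = -265.875.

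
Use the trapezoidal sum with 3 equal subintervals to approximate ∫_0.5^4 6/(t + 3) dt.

4.2

Δt = (4 − 0.5)/3 = 7/6.
f(0.5) = 12/7, f(5/3) = 9/7, f(17/6) = 36/35, f(4) = 6/7.
T_3 = (Δt/2)·[f(t_0) + 2f(t_1) + 2f(t_2) + f(t_3)].
Sum = 4.2.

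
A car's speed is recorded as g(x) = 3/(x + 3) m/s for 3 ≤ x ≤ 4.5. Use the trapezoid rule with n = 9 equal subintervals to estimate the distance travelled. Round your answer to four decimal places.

0.6695

Δx = (4.5 − 3)/9 = 1/6.
g(3) = 0.5, g(19/6) = 18/37, g(10/3) = 9/19, g(3.5) = 6/13, g(11/3) = 0.45, g(23/6) = 18/41, g(4) = 3/7, g(25/6) = 18/43, g(13/3) = 9/22, g(4.5) = 0.4.
T_9 = (Δx/2)·[g(x_0) + 2g(x_1) + ... + 2g(x_{8}) + g(x_9)].
Sum ≈ 0.6695.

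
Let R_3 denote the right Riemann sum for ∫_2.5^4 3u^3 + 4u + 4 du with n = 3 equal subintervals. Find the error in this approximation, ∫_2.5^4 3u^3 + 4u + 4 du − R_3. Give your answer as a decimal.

Exact integral: ∫_2.5^4 f(u) du = 188.203125.
R_3 = 227.8125.
Error = 188.203125 − 227.8125 = -39.609375.

-39.609375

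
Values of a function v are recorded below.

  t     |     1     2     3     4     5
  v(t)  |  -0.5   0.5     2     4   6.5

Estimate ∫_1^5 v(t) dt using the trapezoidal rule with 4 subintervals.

Δt = 1.
T_4 = (1/2)·[(-0.5) + 2·0.5 + 2·2 + 2·4 + 6.5] = 9.5.

9.5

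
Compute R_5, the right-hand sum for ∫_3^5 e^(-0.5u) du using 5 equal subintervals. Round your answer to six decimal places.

Δu = (5 − 3)/5 = 0.4.
Right endpoints: 3.4, 3.8, 4.2, 4.6, 5.
f(3.4) ≈ 0.182684, f(3.8) ≈ 0.149569, f(4.2) ≈ 0.122456, f(4.6) ≈ 0.100259, f(5) ≈ 0.082085.
Sum = Δu · [f(3.4) + f(3.8) + f(4.2) + f(4.6) + f(5)].
Sum ≈ 0.254821.

0.254821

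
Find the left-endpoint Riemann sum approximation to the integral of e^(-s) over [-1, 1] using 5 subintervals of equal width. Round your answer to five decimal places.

Δs = (1 − (-1))/5 = 0.4.
Left endpoints: -1, -0.6, -0.2, 0.2, 0.6.
f(-1) ≈ 2.71828, f(-0.6) ≈ 1.82212, f(-0.2) ≈ 1.22140, f(0.2) ≈ 0.81873, f(0.6) ≈ 0.54881.
Sum = Δs · [f(-1) + f(-0.6) + f(-0.2) + f(0.2) + f(0.6)].
Sum ≈ 2.85174.

2.85174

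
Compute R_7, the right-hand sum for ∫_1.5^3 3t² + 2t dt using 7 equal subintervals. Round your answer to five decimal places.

32.90051

Δt = (3 − 1.5)/7 = 3/14.
Right endpoints: 12/7, 27/14, 15/7, 33/14, 18/7, 39/14, 3.
f(12/7) = 600/49, f(27/14) = 2943/196, f(15/7) = 885/49, f(33/14) = 4191/196, f(18/7) = 1224/49, f(39/14) = 5655/196, f(3) = 33.
Sum = Δt · [f(12/7) + f(27/14) + f(15/7) + ...].
Sum ≈ 32.90051.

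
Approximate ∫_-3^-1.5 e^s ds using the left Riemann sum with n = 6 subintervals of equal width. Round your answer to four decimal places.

0.1526

Δs = (-1.5 − (-3))/6 = 0.25.
Left endpoints: -3, -2.75, -2.5, -2.25, -2, -1.75.
f(-3) ≈ 0.0498, f(-2.75) ≈ 0.0639, f(-2.5) ≈ 0.0821, f(-2.25) ≈ 0.1054, f(-2) ≈ 0.1353, f(-1.75) ≈ 0.1738.
Sum = Δs · [f(-3) + f(-2.75) + f(-2.5) + ...].
Sum ≈ 0.1526.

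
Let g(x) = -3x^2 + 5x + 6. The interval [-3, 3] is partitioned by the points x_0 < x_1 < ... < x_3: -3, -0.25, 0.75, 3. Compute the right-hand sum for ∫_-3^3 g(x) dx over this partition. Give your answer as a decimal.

7.109375

Subinterval widths: 2.75, 1, 2.25.
Right endpoints: -0.25, 0.75, 3.
g(-0.25) = 4.5625, g(0.75) = 8.0625, g(3) = -6.
Sum = Σ Δx_i · g(x_i).
Sum = 7.109375.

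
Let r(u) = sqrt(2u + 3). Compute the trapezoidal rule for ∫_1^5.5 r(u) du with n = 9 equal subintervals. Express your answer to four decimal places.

Δu = (5.5 − 1)/9 = 0.5.
r(1) ≈ 2.2361, r(1.5) ≈ 2.4495, r(2) ≈ 2.6458, r(2.5) ≈ 2.8284, r(3) ≈ 3.0000, r(3.5) ≈ 3.1623, r(4) ≈ 3.3166, r(4.5) ≈ 3.4641, r(5) ≈ 3.6056, r(5.5) ≈ 3.7417.
T_9 = (Δu/2)·[r(u_0) + 2r(u_1) + ... + 2r(u_{8}) + r(u_9)].
Sum ≈ 13.7305.

13.7305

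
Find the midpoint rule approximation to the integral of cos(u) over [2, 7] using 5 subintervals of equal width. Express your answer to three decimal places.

Δu = (7 − 2)/5 = 1.
Midpoints: 2.5, 3.5, 4.5, 5.5, 6.5.
f(2.5) ≈ -0.801, f(3.5) ≈ -0.936, f(4.5) ≈ -0.211, f(5.5) ≈ 0.709, f(6.5) ≈ 0.977.
Sum = Δu · [f(2.5) + f(3.5) + f(4.5) + f(5.5) + f(6.5)].
Sum ≈ -0.263.

-0.263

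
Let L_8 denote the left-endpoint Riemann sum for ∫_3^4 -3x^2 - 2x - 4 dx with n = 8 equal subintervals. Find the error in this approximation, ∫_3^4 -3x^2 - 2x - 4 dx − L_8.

-1.4296875

Exact integral: ∫_3^4 f(x) dx = -48.
L_8 = -46.5703125.
Error = -48 − (-46.5703125) = -1.4296875.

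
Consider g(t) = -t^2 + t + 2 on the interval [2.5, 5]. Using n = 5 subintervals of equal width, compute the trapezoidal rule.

Δt = (5 − 2.5)/5 = 0.5.
g(2.5) = -1.75, g(3) = -4, g(3.5) = -6.75, g(4) = -10, g(4.5) = -13.75, g(5) = -18.
T_5 = (Δt/2)·[g(t_0) + 2g(t_1) + ... + 2g(t_{4}) + g(t_5)].
Sum = -22.1875.

-22.1875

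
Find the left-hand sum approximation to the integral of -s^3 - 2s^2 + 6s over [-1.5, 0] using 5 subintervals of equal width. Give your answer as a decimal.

-9.2475

Δs = (0 − (-1.5))/5 = 0.3.
Left endpoints: -1.5, -1.2, -0.9, -0.6, -0.3.
f(-1.5) = -10.125, f(-1.2) = -8.352, f(-0.9) = -6.291, f(-0.6) = -4.104, f(-0.3) = -1.953.
Sum = Δs · [f(-1.5) + f(-1.2) + f(-0.9) + f(-0.6) + f(-0.3)].
Sum = -9.2475.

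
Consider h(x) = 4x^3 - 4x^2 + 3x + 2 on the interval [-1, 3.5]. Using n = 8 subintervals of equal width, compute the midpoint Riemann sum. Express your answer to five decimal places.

115.13232

Δx = (3.5 − (-1))/8 = 0.5625.
Midpoints: -0.71875, -0.15625, 0.40625, 0.96875, 1.53125, 2.09375, 2.65625, 3.21875.
h(-0.71875) = -30375/8192, h(-0.15625) = 11619/8192, h(0.40625) = 23157/8192, h(0.96875) = 39231/8192, h(1.53125) = 94833/8192, h(2.09375) = 224955/8192, h(2.65625) = 464589/8192, h(3.21875) = 848727/8192.
Sum = Δx · [h(-0.71875) + h(-0.15625) + h(0.40625) + ...].
Sum ≈ 115.13232.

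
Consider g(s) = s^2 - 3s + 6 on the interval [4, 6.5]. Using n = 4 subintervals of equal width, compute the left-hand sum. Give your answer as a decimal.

40.13671875

Δs = (6.5 − 4)/4 = 0.625.
Left endpoints: 4, 4.625, 5.25, 5.875.
g(4) = 10, g(4.625) = 13.515625, g(5.25) = 17.8125, g(5.875) = 22.890625.
Sum = Δs · [g(4) + g(4.625) + g(5.25) + g(5.875)].
Sum = 40.13671875.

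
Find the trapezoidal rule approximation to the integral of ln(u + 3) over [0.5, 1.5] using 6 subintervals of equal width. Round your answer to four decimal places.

1.3835

Δu = (1.5 − 0.5)/6 = 1/6.
f(0.5) ≈ 1.2528, f(2/3) ≈ 1.2993, f(5/6) ≈ 1.3437, f(1) ≈ 1.3863, f(7/6) ≈ 1.4271, f(4/3) ≈ 1.4663, f(1.5) ≈ 1.5041.
T_6 = (Δu/2)·[f(u_0) + 2f(u_1) + ... + 2f(u_{5}) + f(u_6)].
Sum ≈ 1.3835.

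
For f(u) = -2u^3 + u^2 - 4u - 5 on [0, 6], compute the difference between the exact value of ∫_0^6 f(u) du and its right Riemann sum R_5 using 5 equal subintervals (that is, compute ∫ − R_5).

276.48

Exact integral: ∫_0^6 f(u) du = -678.
R_5 = -954.48.
Error = -678 − (-954.48) = 276.48.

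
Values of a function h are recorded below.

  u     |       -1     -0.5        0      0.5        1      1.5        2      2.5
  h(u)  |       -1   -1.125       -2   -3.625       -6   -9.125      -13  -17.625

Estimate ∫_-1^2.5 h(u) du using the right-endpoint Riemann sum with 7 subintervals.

-26.25

Δu = 0.5.
Sum = 0.5·[(-1.125) + (-2) + (-3.625) + (-6) + (-9.125) + (-13) + (-17.625)] = -26.25.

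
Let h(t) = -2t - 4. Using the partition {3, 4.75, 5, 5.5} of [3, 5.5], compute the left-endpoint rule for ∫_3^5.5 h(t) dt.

-27.875

Subinterval widths: 1.75, 0.25, 0.5.
Left endpoints: 3, 4.75, 5.
h(3) = -10, h(4.75) = -13.5, h(5) = -14.
Sum = Σ Δt_i · h(t_i).
Sum = -27.875.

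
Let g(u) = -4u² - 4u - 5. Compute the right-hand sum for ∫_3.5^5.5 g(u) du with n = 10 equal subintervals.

Δu = (5.5 − 3.5)/10 = 0.2.
Right endpoints: 3.7, 3.9, 4.1, 4.3, 4.5, 4.7, 4.9, 5.1, 5.3, 5.5.
g(3.7) = -74.56, g(3.9) = -81.44, g(4.1) = -88.64, g(4.3) = -96.16, g(4.5) = -104, g(4.7) = -112.16, g(4.9) = -120.64, g(5.1) = -129.44, g(5.3) = -138.56, g(5.5) = -148.
Sum = Δu · [g(3.7) + g(3.9) + g(4.1) + ...].
Sum = -218.72.

-218.72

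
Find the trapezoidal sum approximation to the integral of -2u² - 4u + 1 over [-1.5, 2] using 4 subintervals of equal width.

Δu = (2 − (-1.5))/4 = 0.875.
f(-1.5) = 2.5, f(-0.625) = 2.71875, f(0.25) = -0.125, f(1.125) = -6.03125, f(2) = -15.
T_4 = (Δu/2)·[f(u_0) + 2f(u_1) + 2f(u_2) + 2f(u_3) + f(u_4)].
Sum = -8.4765625.

-8.4765625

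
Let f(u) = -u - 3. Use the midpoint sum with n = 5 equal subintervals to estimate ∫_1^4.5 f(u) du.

-20.125

Δu = (4.5 − 1)/5 = 0.7.
Midpoints: 1.35, 2.05, 2.75, 3.45, 4.15.
f(1.35) = -4.35, f(2.05) = -5.05, f(2.75) = -5.75, f(3.45) = -6.45, f(4.15) = -7.15.
Sum = Δu · [f(1.35) + f(2.05) + f(2.75) + f(3.45) + f(4.15)].
Sum = -20.125.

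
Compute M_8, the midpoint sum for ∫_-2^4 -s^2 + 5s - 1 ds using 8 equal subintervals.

0.28125

Δs = (4 − (-2))/8 = 0.75.
Midpoints: -1.625, -0.875, -0.125, 0.625, 1.375, 2.125, 2.875, 3.625.
f(-1.625) = -11.765625, f(-0.875) = -6.140625, f(-0.125) = -1.640625, f(0.625) = 1.734375, f(1.375) = 3.984375, f(2.125) = 5.109375, f(2.875) = 5.109375, f(3.625) = 3.984375.
Sum = Δs · [f(-1.625) + f(-0.875) + f(-0.125) + ...].
Sum = 0.28125.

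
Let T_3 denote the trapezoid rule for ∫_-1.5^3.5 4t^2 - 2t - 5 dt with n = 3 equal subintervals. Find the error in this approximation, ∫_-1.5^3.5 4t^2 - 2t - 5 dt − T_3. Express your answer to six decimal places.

Exact integral: ∫_-1.5^3.5 f(t) dt ≈ 26.66666667.
T_3 ≈ 35.92592593.
Error ≈ 26.66666667 − 35.92592593 ≈ -9.259259.

-9.259259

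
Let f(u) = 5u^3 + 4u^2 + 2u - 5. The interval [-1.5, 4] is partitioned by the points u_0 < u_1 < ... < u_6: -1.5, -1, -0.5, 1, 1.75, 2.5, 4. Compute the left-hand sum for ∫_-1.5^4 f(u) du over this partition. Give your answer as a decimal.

166.97265625

Subinterval widths: 0.5, 0.5, 1.5, 0.75, 0.75, 1.5.
Left endpoints: -1.5, -1, -0.5, 1, 1.75, 2.5.
f(-1.5) = -15.875, f(-1) = -8, f(-0.5) = -5.625, f(1) = 6, f(1.75) = 37.546875, f(2.5) = 103.125.
Sum = Σ Δu_i · f(u_i).
Sum = 166.97265625.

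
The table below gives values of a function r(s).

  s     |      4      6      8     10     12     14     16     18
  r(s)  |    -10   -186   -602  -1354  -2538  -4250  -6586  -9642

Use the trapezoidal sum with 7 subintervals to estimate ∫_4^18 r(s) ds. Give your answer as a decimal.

-40684

Δs = 2.
T_7 = (2/2)·[(-10) + 2·(-186) + 2·(-602) + 2·(-1354) + 2·(-2538) + 2·(-4250) + 2·(-6586) + (-9642)] = -40684.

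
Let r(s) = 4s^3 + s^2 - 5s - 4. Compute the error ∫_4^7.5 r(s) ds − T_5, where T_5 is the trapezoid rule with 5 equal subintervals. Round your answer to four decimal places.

Exact integral: ∫_4^7.5 r(s) ds ≈ 2912.729167.
T_5 = 2932.7375.
Error ≈ 2912.729167 − 2932.7375 ≈ -20.0083.

-20.0083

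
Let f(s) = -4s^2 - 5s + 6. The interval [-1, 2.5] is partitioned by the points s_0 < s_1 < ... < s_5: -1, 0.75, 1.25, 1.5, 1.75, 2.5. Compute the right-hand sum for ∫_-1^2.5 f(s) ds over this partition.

Subinterval widths: 1.75, 0.5, 0.25, 0.25, 0.75.
Right endpoints: 0.75, 1.25, 1.5, 1.75, 2.5.
f(0.75) = 0, f(1.25) = -6.5, f(1.5) = -10.5, f(1.75) = -15, f(2.5) = -31.5.
Sum = Σ Δs_i · f(s_i).
Sum = -33.25.

-33.25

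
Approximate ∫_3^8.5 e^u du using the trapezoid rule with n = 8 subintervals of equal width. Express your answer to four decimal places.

Δu = (8.5 − 3)/8 = 0.6875.
f(3) ≈ 20.0855, f(3.6875) ≈ 39.9449, f(4.375) ≈ 79.4398, f(5.0625) ≈ 157.9850, f(5.75) ≈ 314.1907, f(6.4375) ≈ 624.8427, f(7.125) ≈ 1242.6482, f(7.8125) ≈ 2471.3010, f(8.5) ≈ 4914.7688.
T_8 = (Δu/2)·[f(u_0) + 2f(u_1) + ... + 2f(u_{7}) + f(u_8)].
Sum ≈ 5085.9733.

5085.9733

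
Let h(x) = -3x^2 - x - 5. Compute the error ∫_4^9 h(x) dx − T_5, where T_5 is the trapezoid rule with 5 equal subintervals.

2.5

Exact integral: ∫_4^9 h(x) dx = -722.5.
T_5 = -725.
Error = -722.5 − (-725) = 2.5.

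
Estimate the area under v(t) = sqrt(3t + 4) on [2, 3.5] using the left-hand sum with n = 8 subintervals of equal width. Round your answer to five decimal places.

Δt = (3.5 − 2)/8 = 0.1875.
Left endpoints: 2, 2.1875, 2.375, 2.5625, 2.75, 2.9375, 3.125, 3.3125.
v(2) ≈ 3.16228, v(2.1875) ≈ 3.25000, v(2.375) ≈ 3.33542, v(2.5625) ≈ 3.41870, v(2.75) ≈ 3.50000, v(2.9375) ≈ 3.57946, v(3.125) ≈ 3.65718, v(3.3125) ≈ 3.73330.
Sum = Δt · [v(2) + v(2.1875) + v(2.375) + ...].
Sum ≈ 5.18181.

5.18181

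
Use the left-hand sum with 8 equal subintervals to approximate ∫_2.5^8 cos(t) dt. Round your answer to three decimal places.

Δt = (8 − 2.5)/8 = 0.6875.
Left endpoints: 2.5, 3.1875, 3.875, 4.5625, 5.25, 5.9375, 6.625, 7.3125.
f(2.5) ≈ -0.801, f(3.1875) ≈ -0.999, f(3.875) ≈ -0.743, f(4.5625) ≈ -0.149, f(5.25) ≈ 0.512, f(5.9375) ≈ 0.941, f(6.625) ≈ 0.942, f(7.3125) ≈ 0.515.
Sum = Δt · [f(2.5) + f(3.1875) + f(3.875) + ...].
Sum ≈ 0.150.

0.150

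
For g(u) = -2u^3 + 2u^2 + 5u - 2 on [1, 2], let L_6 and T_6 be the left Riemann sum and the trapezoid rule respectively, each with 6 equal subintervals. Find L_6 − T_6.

L_6 ≈ 2.884259.
T_6 ≈ 2.634259.
L_6 − T_6 = 0.25.

0.25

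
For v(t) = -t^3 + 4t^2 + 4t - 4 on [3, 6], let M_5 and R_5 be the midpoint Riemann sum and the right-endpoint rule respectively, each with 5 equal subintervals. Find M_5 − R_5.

M_5 = -8.895.
R_5 = -32.16.
M_5 − R_5 = 23.265.

23.265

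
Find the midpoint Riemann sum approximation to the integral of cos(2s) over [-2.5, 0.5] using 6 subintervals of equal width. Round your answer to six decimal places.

-0.061247

Δs = (0.5 − (-2.5))/6 = 0.5.
Midpoints: -2.25, -1.75, -1.25, -0.75, -0.25, 0.25.
f(-2.25) ≈ -0.210796, f(-1.75) ≈ -0.936457, f(-1.25) ≈ -0.801144, f(-0.75) ≈ 0.070737, f(-0.25) ≈ 0.877583, f(0.25) ≈ 0.877583.
Sum = Δs · [f(-2.25) + f(-1.75) + f(-1.25) + ...].
Sum ≈ -0.061247.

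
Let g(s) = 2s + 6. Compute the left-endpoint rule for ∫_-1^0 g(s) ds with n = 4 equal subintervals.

4.75

Δs = (0 − (-1))/4 = 0.25.
Left endpoints: -1, -0.75, -0.5, -0.25.
g(-1) = 4, g(-0.75) = 4.5, g(-0.5) = 5, g(-0.25) = 5.5.
Sum = Δs · [g(-1) + g(-0.75) + g(-0.5) + g(-0.25)].
Sum = 4.75.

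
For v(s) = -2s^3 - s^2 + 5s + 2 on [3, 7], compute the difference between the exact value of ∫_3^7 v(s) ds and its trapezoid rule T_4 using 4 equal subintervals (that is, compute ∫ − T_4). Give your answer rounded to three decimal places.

Exact integral: ∫_3^7 v(s) ds ≈ -1157.33333.
T_4 = -1178.
Error ≈ -1157.33333 − (-1178) ≈ 20.667.

20.667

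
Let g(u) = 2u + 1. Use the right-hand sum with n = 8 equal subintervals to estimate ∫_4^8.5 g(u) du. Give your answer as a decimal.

63.28125

Δu = (8.5 − 4)/8 = 0.5625.
Right endpoints: 4.5625, 5.125, 5.6875, 6.25, 6.8125, 7.375, 7.9375, 8.5.
g(4.5625) = 10.125, g(5.125) = 11.25, g(5.6875) = 12.375, g(6.25) = 13.5, g(6.8125) = 14.625, g(7.375) = 15.75, g(7.9375) = 16.875, g(8.5) = 18.
Sum = Δu · [g(4.5625) + g(5.125) + g(5.6875) + ...].
Sum = 63.28125.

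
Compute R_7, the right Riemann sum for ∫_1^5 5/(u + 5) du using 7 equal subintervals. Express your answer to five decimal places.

2.46131

Δu = (5 − 1)/7 = 4/7.
Right endpoints: 11/7, 15/7, 19/7, 23/7, 27/7, 31/7, 5.
f(11/7) = 35/46, f(15/7) = 0.7, f(19/7) = 35/54, f(23/7) = 35/58, f(27/7) = 35/62, f(31/7) = 35/66, f(5) = 0.5.
Sum = Δu · [f(11/7) + f(15/7) + f(19/7) + ...].
Sum ≈ 2.46131.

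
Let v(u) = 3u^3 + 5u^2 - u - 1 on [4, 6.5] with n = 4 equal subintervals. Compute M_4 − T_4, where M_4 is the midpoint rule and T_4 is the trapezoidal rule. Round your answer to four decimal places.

-12.7563

M_4 ≈ 1477.961426.
T_4 ≈ 1490.717773.
M_4 − T_4 ≈ -12.7563.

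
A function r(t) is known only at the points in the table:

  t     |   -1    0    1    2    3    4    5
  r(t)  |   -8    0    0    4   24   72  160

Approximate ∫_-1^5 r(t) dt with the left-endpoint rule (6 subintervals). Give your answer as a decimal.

Δt = 1.
Sum = 1·[(-8) + 0 + 0 + 4 + 24 + 72] = 92.

92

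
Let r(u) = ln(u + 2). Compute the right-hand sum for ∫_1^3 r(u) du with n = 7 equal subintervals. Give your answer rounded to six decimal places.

Δu = (3 − 1)/7 = 2/7.
Right endpoints: 9/7, 11/7, 13/7, 15/7, 17/7, 19/7, 3.
r(9/7) ≈ 1.189584, r(11/7) ≈ 1.272966, r(13/7) ≈ 1.349927, r(15/7) ≈ 1.421386, r(17/7) ≈ 1.488077, r(19/7) ≈ 1.550597, r(3) ≈ 1.609438.
Sum = Δu · [r(9/7) + r(11/7) + r(13/7) + ...].
Sum ≈ 2.823421.

2.823421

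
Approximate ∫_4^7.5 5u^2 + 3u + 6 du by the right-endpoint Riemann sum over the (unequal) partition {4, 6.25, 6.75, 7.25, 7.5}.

844.890625

Subinterval widths: 2.25, 0.5, 0.5, 0.25.
Right endpoints: 6.25, 6.75, 7.25, 7.5.
f(6.25) = 220.0625, f(6.75) = 254.0625, f(7.25) = 290.5625, f(7.5) = 309.75.
Sum = Σ Δu_i · f(u_i).
Sum = 844.890625.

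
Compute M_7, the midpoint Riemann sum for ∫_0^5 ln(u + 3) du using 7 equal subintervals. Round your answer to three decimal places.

8.344

Δu = (5 − 0)/7 = 5/7.
Midpoints: 5/14, 15/14, 25/14, 2.5, 45/14, 55/14, 65/14.
f(5/14) ≈ 1.211, f(15/14) ≈ 1.404, f(25/14) ≈ 1.566, f(2.5) ≈ 1.705, f(45/14) ≈ 1.827, f(55/14) ≈ 1.936, f(65/14) ≈ 2.034.
Sum = Δu · [f(5/14) + f(15/14) + f(25/14) + ...].
Sum ≈ 8.344.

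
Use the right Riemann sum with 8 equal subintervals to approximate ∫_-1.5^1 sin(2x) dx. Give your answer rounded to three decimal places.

-0.113

Δx = (1 − (-1.5))/8 = 0.3125.
Right endpoints: -1.1875, -0.875, -0.5625, -0.25, 0.0625, 0.375, 0.6875, 1.
f(-1.1875) ≈ -0.694, f(-0.875) ≈ -0.984, f(-0.5625) ≈ -0.902, f(-0.25) ≈ -0.479, f(0.0625) ≈ 0.125, f(0.375) ≈ 0.682, f(0.6875) ≈ 0.981, f(1) ≈ 0.909.
Sum = Δx · [f(-1.1875) + f(-0.875) + f(-0.5625) + ...].
Sum ≈ -0.113.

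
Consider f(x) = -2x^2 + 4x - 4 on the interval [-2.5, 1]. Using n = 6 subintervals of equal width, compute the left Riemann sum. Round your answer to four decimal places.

-43.1262

Δx = (1 − (-2.5))/6 = 7/12.
Left endpoints: -2.5, -23/12, -4/3, -0.75, -1/6, 5/12.
f(-2.5) = -26.5, f(-23/12) = -1369/72, f(-4/3) = -116/9, f(-0.75) = -8.125, f(-1/6) = -85/18, f(5/12) = -193/72.
Sum = Δx · [f(-2.5) + f(-23/12) + f(-4/3) + ...].
Sum ≈ -43.1262.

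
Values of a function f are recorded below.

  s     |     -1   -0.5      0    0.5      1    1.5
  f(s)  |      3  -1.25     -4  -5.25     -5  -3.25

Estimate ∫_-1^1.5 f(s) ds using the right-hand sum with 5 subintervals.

Δs = 0.5.
Sum = 0.5·[(-1.25) + (-4) + (-5.25) + (-5) + (-3.25)] = -9.375.

-9.375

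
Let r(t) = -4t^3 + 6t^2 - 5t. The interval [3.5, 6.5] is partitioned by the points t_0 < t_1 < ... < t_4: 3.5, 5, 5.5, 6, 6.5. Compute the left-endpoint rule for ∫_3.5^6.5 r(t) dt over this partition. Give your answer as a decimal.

Subinterval widths: 1.5, 0.5, 0.5, 0.5.
Left endpoints: 3.5, 5, 5.5, 6.
r(3.5) = -115.5, r(5) = -375, r(5.5) = -511.5, r(6) = -678.
Sum = Σ Δt_i · r(t_i).
Sum = -955.5.

-955.5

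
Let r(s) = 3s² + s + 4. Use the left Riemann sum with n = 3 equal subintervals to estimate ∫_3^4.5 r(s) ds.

67.125

Δs = (4.5 − 3)/3 = 0.5.
Left endpoints: 3, 3.5, 4.
r(3) = 34, r(3.5) = 44.25, r(4) = 56.
Sum = Δs · [r(3) + r(3.5) + r(4)].
Sum = 67.125.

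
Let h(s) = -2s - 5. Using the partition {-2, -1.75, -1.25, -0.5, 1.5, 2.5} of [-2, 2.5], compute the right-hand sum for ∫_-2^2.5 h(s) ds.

-30.625

Subinterval widths: 0.25, 0.5, 0.75, 2, 1.
Right endpoints: -1.75, -1.25, -0.5, 1.5, 2.5.
h(-1.75) = -1.5, h(-1.25) = -2.5, h(-0.5) = -4, h(1.5) = -8, h(2.5) = -10.
Sum = Σ Δs_i · h(s_i).
Sum = -30.625.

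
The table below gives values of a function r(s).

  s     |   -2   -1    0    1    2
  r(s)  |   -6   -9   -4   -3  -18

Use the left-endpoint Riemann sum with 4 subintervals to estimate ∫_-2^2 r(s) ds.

Δs = 1.
Sum = 1·[(-6) + (-9) + (-4) + (-3)] = -22.

-22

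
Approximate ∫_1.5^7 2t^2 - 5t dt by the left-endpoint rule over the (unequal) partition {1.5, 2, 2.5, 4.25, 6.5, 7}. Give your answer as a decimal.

56.96875

Subinterval widths: 0.5, 0.5, 1.75, 2.25, 0.5.
Left endpoints: 1.5, 2, 2.5, 4.25, 6.5.
f(1.5) = -3, f(2) = -2, f(2.5) = 0, f(4.25) = 14.875, f(6.5) = 52.
Sum = Σ Δt_i · f(t_i).
Sum = 56.96875.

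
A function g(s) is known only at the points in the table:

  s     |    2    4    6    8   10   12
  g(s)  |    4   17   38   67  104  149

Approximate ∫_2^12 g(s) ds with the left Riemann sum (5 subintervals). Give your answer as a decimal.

Δs = 2.
Sum = 2·[4 + 17 + 38 + 67 + 104] = 460.

460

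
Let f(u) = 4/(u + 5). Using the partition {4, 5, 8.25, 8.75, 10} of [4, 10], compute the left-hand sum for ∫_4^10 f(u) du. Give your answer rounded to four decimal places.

Subinterval widths: 1, 3.25, 0.5, 1.25.
Left endpoints: 4, 5, 8.25, 8.75.
f(4) = 4/9, f(5) = 0.4, f(8.25) = 16/53, f(8.75) = 16/55.
Sum = Σ Δu_i · f(u_i).
Sum ≈ 2.2590.

2.2590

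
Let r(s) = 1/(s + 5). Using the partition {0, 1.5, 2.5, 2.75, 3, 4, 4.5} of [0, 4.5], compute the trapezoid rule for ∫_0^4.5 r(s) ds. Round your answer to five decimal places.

Subinterval widths: 1.5, 1, 0.25, 0.25, 1, 0.5.
r(0) = 0.2, r(1.5) = 2/13, r(2.5) = 2/15, r(2.75) = 4/31, r(3) = 0.125, r(4) = 1/9, r(4.5) = 2/19.
On each subinterval the trapezoid contributes (Δs_i/2)·[r(s_{i-1}) + r(s_i)].
Sum ≈ 0.64567.

0.64567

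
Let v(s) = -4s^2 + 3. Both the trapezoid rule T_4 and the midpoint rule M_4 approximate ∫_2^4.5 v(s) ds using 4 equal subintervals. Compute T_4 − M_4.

-0.9765625

T_4 = -103.984375.
M_4 = -103.0078125.
T_4 − M_4 = -0.9765625.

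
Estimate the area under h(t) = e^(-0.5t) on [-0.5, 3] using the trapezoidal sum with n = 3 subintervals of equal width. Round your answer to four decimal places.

Δt = (3 − (-0.5))/3 = 7/6.
h(-0.5) ≈ 1.2840, h(2/3) ≈ 0.7165, h(11/6) ≈ 0.3998, h(3) ≈ 0.2231.
T_3 = (Δt/2)·[h(t_0) + 2h(t_1) + 2h(t_2) + h(t_3)].
Sum ≈ 2.1816.

2.1816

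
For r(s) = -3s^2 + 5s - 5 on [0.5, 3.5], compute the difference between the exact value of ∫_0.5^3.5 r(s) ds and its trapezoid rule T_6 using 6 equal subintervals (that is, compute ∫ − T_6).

Exact integral: ∫_0.5^3.5 r(s) ds = -27.75.
T_6 = -28.125.
Error = -27.75 − (-28.125) = 0.375.

0.375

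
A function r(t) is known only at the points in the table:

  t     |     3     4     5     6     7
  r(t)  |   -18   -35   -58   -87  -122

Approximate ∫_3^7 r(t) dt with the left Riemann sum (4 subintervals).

-198

Δt = 1.
Sum = 1·[(-18) + (-35) + (-58) + (-87)] = -198.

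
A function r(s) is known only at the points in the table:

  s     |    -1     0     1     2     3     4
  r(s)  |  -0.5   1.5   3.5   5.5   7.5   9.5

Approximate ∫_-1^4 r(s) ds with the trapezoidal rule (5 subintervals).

Δs = 1.
T_5 = (1/2)·[(-0.5) + 2·1.5 + 2·3.5 + 2·5.5 + 2·7.5 + 9.5] = 22.5.

22.5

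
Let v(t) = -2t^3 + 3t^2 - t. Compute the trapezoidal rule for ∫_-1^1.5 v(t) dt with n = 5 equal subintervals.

1.875

Δt = (1.5 − (-1))/5 = 0.5.
v(-1) = 6, v(-0.5) = 1.5, v(0) = 0, v(0.5) = 0, v(1) = 0, v(1.5) = -1.5.
T_5 = (Δt/2)·[v(t_0) + 2v(t_1) + ... + 2v(t_{4}) + v(t_5)].
Sum = 1.875.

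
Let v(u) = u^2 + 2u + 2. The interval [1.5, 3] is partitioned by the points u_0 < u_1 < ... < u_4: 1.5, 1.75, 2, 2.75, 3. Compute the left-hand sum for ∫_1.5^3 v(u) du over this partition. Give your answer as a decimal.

Subinterval widths: 0.25, 0.25, 0.75, 0.25.
Left endpoints: 1.5, 1.75, 2, 2.75.
v(1.5) = 7.25, v(1.75) = 8.5625, v(2) = 10, v(2.75) = 15.0625.
Sum = Σ Δu_i · v(u_i).
Sum = 15.21875.

15.21875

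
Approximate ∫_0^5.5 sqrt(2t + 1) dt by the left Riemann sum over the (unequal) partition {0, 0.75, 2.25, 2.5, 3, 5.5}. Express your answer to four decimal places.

11.5471

Subinterval widths: 0.75, 1.5, 0.25, 0.5, 2.5.
Left endpoints: 0, 0.75, 2.25, 2.5, 3.
f(0) ≈ 1.0000, f(0.75) ≈ 1.5811, f(2.25) ≈ 2.3452, f(2.5) ≈ 2.4495, f(3) ≈ 2.6458.
Sum = Σ Δt_i · f(t_i).
Sum ≈ 11.5471.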